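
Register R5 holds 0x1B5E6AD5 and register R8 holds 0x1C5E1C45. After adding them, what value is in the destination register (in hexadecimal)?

Add column by column in base 16, right to left:
  5+5 = A
  D+4 = 1 carry 1
  A+C+1 = 7 carry 1
  6+1+1 = 8
  E+E = C carry 1
  5+5+1 = B
  B+C = 7 carry 1
  1+1+1 = 3

0x37BC871A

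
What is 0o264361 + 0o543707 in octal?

0o1030270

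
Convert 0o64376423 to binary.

Each octal digit is 3 bits: 6=110 4=100 3=011 7=111 6=110 4=100 2=010 3=011.

0b110100011111110100010011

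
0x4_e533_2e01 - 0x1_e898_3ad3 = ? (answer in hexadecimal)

0x2fc9af32e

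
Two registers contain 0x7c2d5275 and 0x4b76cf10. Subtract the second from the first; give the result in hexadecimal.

0x30b68365

Subtract column by column in base 16:
  5-0 → 5
  7-1 → 6
  2-f → 3 (borrow)
  5-c-1 → 8 (borrow)
  d-6-1 → 6
  2-7 → b (borrow)
  c-b-1 → 0
  7-4 → 3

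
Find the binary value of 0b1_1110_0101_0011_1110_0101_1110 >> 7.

Right shift by 7: drop the 7 least-significant bits.

0b111100101001111100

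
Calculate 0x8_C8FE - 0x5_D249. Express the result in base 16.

Subtract column by column in base 16:
  E-9 → 5
  F-4 → B
  8-2 → 6
  C-D → F (borrow)
  8-5-1 → 2

0x2F6B5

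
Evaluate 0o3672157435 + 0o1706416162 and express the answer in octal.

0o5600575617

Add column by column in base 8, right to left:
  5+2 = 7
  3+6 = 1 carry 1
  4+1+1 = 6
  7+6 = 5 carry 1
  5+1+1 = 7
  1+4 = 5
  2+6 = 0 carry 1
  7+0+1 = 0 carry 1
  6+7+1 = 6 carry 1
  3+1+1 = 5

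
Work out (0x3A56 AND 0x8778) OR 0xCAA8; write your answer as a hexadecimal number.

0xCAF8

0x3A56 AND 0x8778 = 0x0250.
Then OR with 0xCAA8.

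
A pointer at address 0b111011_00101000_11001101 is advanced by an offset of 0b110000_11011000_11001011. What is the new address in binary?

0b11011000000000110011000

Add column by column in base 2, right to left:
  1+1 = 0 carry 1
  0+1+1 = 0 carry 1
  1+0+1 = 0 carry 1
  1+1+1 = 1 carry 1
  0+0+1 = 1
  0+0 = 0
  1+1 = 0 carry 1
  1+1+1 = 1 carry 1
  0+0+1 = 1
  0+0 = 0
  0+0 = 0
  1+1 = 0 carry 1
  0+1+1 = 0 carry 1
  1+0+1 = 0 carry 1
  0+1+1 = 0 carry 1
  0+1+1 = 0 carry 1
  1+0+1 = 0 carry 1
  1+0+1 = 0 carry 1
  0+0+1 = 1
  1+0 = 1
  1+1 = 0 carry 1
  1+1+1 = 1 carry 1
  final carry 1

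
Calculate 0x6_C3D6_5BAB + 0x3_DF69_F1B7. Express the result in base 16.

Add column by column in base 16, right to left:
  B+7 = 2 carry 1
  A+B+1 = 6 carry 1
  B+1+1 = D
  5+F = 4 carry 1
  6+9+1 = 0 carry 1
  D+6+1 = 4 carry 1
  3+F+1 = 3 carry 1
  C+D+1 = A carry 1
  6+3+1 = A

0xAA3404D62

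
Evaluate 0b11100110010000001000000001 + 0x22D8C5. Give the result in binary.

0b11101110111101101011000110

0x22D8C5 = 0b1000101101100011000101 in binary.
Add column by column in base 2, right to left:
  1+1 = 0 carry 1
  0+0+1 = 1
  0+1 = 1
  0+0 = 0
  0+0 = 0
  0+0 = 0
  0+1 = 1
  0+1 = 1
  0+0 = 0
  1+0 = 1
  0+0 = 0
  0+1 = 1
  0+1 = 1
  0+0 = 0
  0+1 = 1
  0+1 = 1
  1+0 = 1
  0+1 = 1
  0+0 = 0
  1+0 = 1
  1+0 = 1
  0+1 = 1
  0+0 = 0
  1+0 = 1
  1+0 = 1
  1+0 = 1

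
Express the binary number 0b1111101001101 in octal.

0o17515

Group the bits in threes: 001 111 101 001 101 → 17515.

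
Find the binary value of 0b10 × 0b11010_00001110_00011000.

0b1101000001110000110000

Multiply each base-2 digit by 2, carrying:
  0×2 = 0 → write 0
  0×2 = 0 → write 0
  0×2 = 0 → write 0
  1×2 = 2 → write 0 carry 1
  1×2+1 = 3 → write 1 carry 1
  0×2+1 = 1 → write 1
  0×2 = 0 → write 0
  0×2 = 0 → write 0
  0×2 = 0 → write 0
  1×2 = 2 → write 0 carry 1
  1×2+1 = 3 → write 1 carry 1
  1×2+1 = 3 → write 1 carry 1
  0×2+1 = 1 → write 1
  0×2 = 0 → write 0
  0×2 = 0 → write 0
  0×2 = 0 → write 0
  0×2 = 0 → write 0
  1×2 = 2 → write 0 carry 1
  0×2+1 = 1 → write 1
  1×2 = 2 → write 0 carry 1
  1×2+1 = 3 → write 1 carry 1
  remaining carry: 1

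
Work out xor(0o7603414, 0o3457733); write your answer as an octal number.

0o4254327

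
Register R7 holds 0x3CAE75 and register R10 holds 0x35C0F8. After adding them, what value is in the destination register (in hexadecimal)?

0x726F6D

Add column by column in base 16, right to left:
  5+8 = D
  7+F = 6 carry 1
  E+0+1 = F
  A+C = 6 carry 1
  C+5+1 = 2 carry 1
  3+3+1 = 7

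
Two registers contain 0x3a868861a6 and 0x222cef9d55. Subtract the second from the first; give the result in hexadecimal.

0x185998c451

Subtract column by column in base 16:
  6-5 → 1
  a-5 → 5
  1-d → 4 (borrow)
  6-9-1 → c (borrow)
  8-f-1 → 8 (borrow)
  8-e-1 → 9 (borrow)
  6-c-1 → 9 (borrow)
  8-2-1 → 5
  a-2 → 8
  3-2 → 1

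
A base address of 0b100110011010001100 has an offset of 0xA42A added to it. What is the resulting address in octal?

0b100110011010001100 = 0o463214 in octal.
0xA42A = 0o122052 in octal.
Add column by column in base 8, right to left:
  4+2 = 6
  1+5 = 6
  2+0 = 2
  3+2 = 5
  6+2 = 0 carry 1
  4+1+1 = 6

0o605266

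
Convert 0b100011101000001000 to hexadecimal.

Group the bits into nibbles: 0010 0011 1010 0000 1000 → 23A08.

0x23A08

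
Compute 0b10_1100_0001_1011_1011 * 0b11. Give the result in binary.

0b10000100010100110001

Multiply each base-2 digit by 3, carrying:
  1×3 = 3 → write 1 carry 1
  1×3+1 = 4 → write 0 carry 2
  0×3+2 = 2 → write 0 carry 1
  1×3+1 = 4 → write 0 carry 2
  1×3+2 = 5 → write 1 carry 2
  1×3+2 = 5 → write 1 carry 2
  0×3+2 = 2 → write 0 carry 1
  1×3+1 = 4 → write 0 carry 2
  1×3+2 = 5 → write 1 carry 2
  0×3+2 = 2 → write 0 carry 1
  0×3+1 = 1 → write 1
  0×3 = 0 → write 0
  0×3 = 0 → write 0
  0×3 = 0 → write 0
  1×3 = 3 → write 1 carry 1
  1×3+1 = 4 → write 0 carry 2
  0×3+2 = 2 → write 0 carry 1
  1×3+1 = 4 → write 0 carry 2
  remaining carry: 10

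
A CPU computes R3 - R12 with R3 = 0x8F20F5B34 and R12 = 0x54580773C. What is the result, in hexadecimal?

Subtract column by column in base 16:
  4-C → 8 (borrow)
  3-3-1 → F (borrow)
  B-7-1 → 3
  5-7 → E (borrow)
  F-0-1 → E
  0-8 → 8 (borrow)
  2-5-1 → C (borrow)
  F-4-1 → A
  8-5 → 3

0x3AC8EE3F8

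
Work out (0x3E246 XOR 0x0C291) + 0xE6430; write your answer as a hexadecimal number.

First 0x3E246 XOR 0x0C291 = 0x320D7.
Add column by column in base 16, right to left:
  7+0 = 7
  D+3 = 0 carry 1
  0+4+1 = 5
  2+6 = 8
  3+E = 1 carry 1
  final carry 1

0x118507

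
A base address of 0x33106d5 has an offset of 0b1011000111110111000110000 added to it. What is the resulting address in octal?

0o445172405

0x33106d5 = 0o314203325 in octal.
0b1011000111110111000110000 = 0o130767060 in octal.
Add column by column in base 8, right to left:
  5+0 = 5
  2+6 = 0 carry 1
  3+0+1 = 4
  3+7 = 2 carry 1
  0+6+1 = 7
  2+7 = 1 carry 1
  4+0+1 = 5
  1+3 = 4
  3+1 = 4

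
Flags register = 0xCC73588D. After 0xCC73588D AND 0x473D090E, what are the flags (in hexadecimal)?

0x4431080C

AND each hex digit independently (no carries):
  C&4=4, C&7=4, 7&3=3, 3&D=1, 5&0=0, 8&9=8, 8&0=0, D&E=C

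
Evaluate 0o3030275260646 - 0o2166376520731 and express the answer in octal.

0o641676537715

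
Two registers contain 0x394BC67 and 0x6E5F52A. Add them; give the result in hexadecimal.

0xA7AB191

Add column by column in base 16, right to left:
  7+A = 1 carry 1
  6+2+1 = 9
  C+5 = 1 carry 1
  B+F+1 = B carry 1
  4+5+1 = A
  9+E = 7 carry 1
  3+6+1 = A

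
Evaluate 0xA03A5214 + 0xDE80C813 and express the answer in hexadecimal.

0x17EBB1A27

Add column by column in base 16, right to left:
  4+3 = 7
  1+1 = 2
  2+8 = A
  5+C = 1 carry 1
  A+0+1 = B
  3+8 = B
  0+E = E
  A+D = 7 carry 1
  final carry 1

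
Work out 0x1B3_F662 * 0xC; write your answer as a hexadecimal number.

0x146F8C98

Multiply each base-16 digit by 12, carrying:
  2×12 = 24 → write 8 carry 1
  6×12+1 = 73 → write 9 carry 4
  6×12+4 = 76 → write C carry 4
  F×12+4 = 184 → write 8 carry 11
  3×12+11 = 47 → write F carry 2
  B×12+2 = 134 → write 6 carry 8
  1×12+8 = 20 → write 4 carry 1
  remaining carry: 1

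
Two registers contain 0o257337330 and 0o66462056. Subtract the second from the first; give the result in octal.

Subtract column by column in base 8:
  0-6 → 2 (borrow)
  3-5-1 → 5 (borrow)
  3-0-1 → 2
  7-2 → 5
  3-6 → 5 (borrow)
  3-4-1 → 6 (borrow)
  7-6-1 → 0
  5-6 → 7 (borrow)
  2-0-1 → 1

0o170655252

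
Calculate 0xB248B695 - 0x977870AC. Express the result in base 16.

0x1AD045E9

Subtract column by column in base 16:
  5-C → 9 (borrow)
  9-A-1 → E (borrow)
  6-0-1 → 5
  B-7 → 4
  8-8 → 0
  4-7 → D (borrow)
  2-7-1 → A (borrow)
  B-9-1 → 1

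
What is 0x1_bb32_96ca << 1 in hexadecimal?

1 bits is not a whole number of base-16 digits; in binary: 110111011001100101001011011001010 << 1 = 1101110110011001010010110110010100.

0x376652d94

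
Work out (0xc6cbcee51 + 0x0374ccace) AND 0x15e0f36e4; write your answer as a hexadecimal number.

Add column by column in base 16, right to left:
  1+e = f
  5+c = 1 carry 1
  e+a+1 = 9 carry 1
  e+c+1 = b carry 1
  c+c+1 = 9 carry 1
  b+4+1 = 0 carry 1
  c+7+1 = 4 carry 1
  6+3+1 = a
  c+0 = c
Sum = 0xca409b91f; now AND with 0x15e0f36e4:
  c&1=0, a&5=0, 4&e=4, 0&0=0, 9&f=9, b&3=3, 9&6=0, 1&e=0, f&4=4

0x4093004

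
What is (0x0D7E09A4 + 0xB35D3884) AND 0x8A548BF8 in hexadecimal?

Add column by column in base 16, right to left:
  4+4 = 8
  A+8 = 2 carry 1
  9+8+1 = 2 carry 1
  0+3+1 = 4
  E+D = B carry 1
  7+5+1 = D
  D+3 = 0 carry 1
  0+B+1 = C
Sum = 0xC0DB4228; now AND with 0x8A548BF8:
  C&8=8, 0&A=0, D&5=5, B&4=0, 4&8=0, 2&B=2, 2&F=2, 8&8=8

0x80500228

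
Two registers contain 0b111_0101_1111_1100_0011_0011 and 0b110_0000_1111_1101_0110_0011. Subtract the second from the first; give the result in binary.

0b101001111111011010000

Subtract column by column in base 2:
  1-1 → 0
  1-1 → 0
  0-0 → 0
  0-0 → 0
  1-0 → 1
  1-1 → 0
  0-1 → 1 (borrow)
  0-0-1 → 1 (borrow)
  0-1-1 → 0 (borrow)
  0-0-1 → 1 (borrow)
  1-1-1 → 1 (borrow)
  1-1-1 → 1 (borrow)
  1-1-1 → 1 (borrow)
  1-1-1 → 1 (borrow)
  1-1-1 → 1 (borrow)
  1-1-1 → 1 (borrow)
  1-0-1 → 0
  0-0 → 0
  1-0 → 1
  0-0 → 0
  1-0 → 1
  1-1 → 0
  1-1 → 0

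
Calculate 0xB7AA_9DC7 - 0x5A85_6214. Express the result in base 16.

0x5D253BB3

Subtract column by column in base 16:
  7-4 → 3
  C-1 → B
  D-2 → B
  9-6 → 3
  A-5 → 5
  A-8 → 2
  7-A → D (borrow)
  B-5-1 → 5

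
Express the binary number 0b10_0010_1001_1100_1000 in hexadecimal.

Group the bits into nibbles: 0010 0010 1001 1100 1000 → 229C8.

0x229C8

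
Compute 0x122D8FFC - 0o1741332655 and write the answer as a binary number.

0x122D8FFC = 0b10010001011011000111111111100 in binary.
0o1741332655 = 0b1111100001011011010110101101 in binary.
Subtract column by column in base 2:
  0-1 → 1 (borrow)
  0-0-1 → 1 (borrow)
  1-1-1 → 1 (borrow)
  1-1-1 → 1 (borrow)
  1-0-1 → 0
  1-1 → 0
  1-0 → 1
  1-1 → 0
  1-1 → 0
  1-0 → 1
  1-1 → 0
  1-0 → 1
  0-1 → 1 (borrow)
  0-1-1 → 0 (borrow)
  0-0-1 → 1 (borrow)
  1-1-1 → 1 (borrow)
  1-1-1 → 1 (borrow)
  0-0-1 → 1 (borrow)
  1-1-1 → 1 (borrow)
  1-0-1 → 0
  0-0 → 0
  1-0 → 1
  0-0 → 0
  0-1 → 1 (borrow)
  0-1-1 → 0 (borrow)
  1-1-1 → 1 (borrow)
  0-1-1 → 0 (borrow)
  0-1-1 → 0 (borrow)
  1-0-1 → 0

0b10101001111101101001001111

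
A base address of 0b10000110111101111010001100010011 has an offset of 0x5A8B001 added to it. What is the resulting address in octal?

0b10000110111101111010001100010011 = 0o20675721423 in octal.
0x5A8B001 = 0o552130001 in octal.
Add column by column in base 8, right to left:
  3+1 = 4
  2+0 = 2
  4+0 = 4
  1+0 = 1
  2+3 = 5
  7+1 = 0 carry 1
  5+2+1 = 0 carry 1
  7+5+1 = 5 carry 1
  6+5+1 = 4 carry 1
  0+0+1 = 1
  2+0 = 2

0o21450051424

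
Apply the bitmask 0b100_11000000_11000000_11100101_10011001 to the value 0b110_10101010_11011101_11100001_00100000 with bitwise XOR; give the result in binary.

0b01001101010000111010000010010111001

XOR bit by bit (1 where the bits differ):
  11010101010110111011110000100100000
^ 10011000000110000001110010110011001
= 01001101010000111010000010010111001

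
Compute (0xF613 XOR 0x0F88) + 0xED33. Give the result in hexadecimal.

0x1E6CE

First 0xF613 XOR 0x0F88 = 0xF99B.
Add column by column in base 16, right to left:
  B+3 = E
  9+3 = C
  9+D = 6 carry 1
  F+E+1 = E carry 1
  final carry 1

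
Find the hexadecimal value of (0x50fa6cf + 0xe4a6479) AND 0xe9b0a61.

Add column by column in base 16, right to left:
  f+9 = 8 carry 1
  c+7+1 = 4 carry 1
  6+4+1 = b
  a+6 = 0 carry 1
  f+a+1 = a carry 1
  0+4+1 = 5
  5+e = 3 carry 1
  final carry 1
Sum = 0x135a0b48; now AND with 0xe9b0a61:
  1&0=0, 3&e=2, 5&9=1, a&b=a, 0&0=0, b&a=a, 4&6=4, 8&1=0

0x21a0a40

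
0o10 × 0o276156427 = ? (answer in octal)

Multiply each base-8 digit by 8, carrying:
  7×8 = 56 → write 0 carry 7
  2×8+7 = 23 → write 7 carry 2
  4×8+2 = 34 → write 2 carry 4
  6×8+4 = 52 → write 4 carry 6
  5×8+6 = 46 → write 6 carry 5
  1×8+5 = 13 → write 5 carry 1
  6×8+1 = 49 → write 1 carry 6
  7×8+6 = 62 → write 6 carry 7
  2×8+7 = 23 → write 7 carry 2
  remaining carry: 2

0o2761564270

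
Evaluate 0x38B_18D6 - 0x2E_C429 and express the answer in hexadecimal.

0x35C54AD

Subtract column by column in base 16:
  6-9 → D (borrow)
  D-2-1 → A
  8-4 → 4
  1-C → 5 (borrow)
  B-E-1 → C (borrow)
  8-2-1 → 5
  3-0 → 3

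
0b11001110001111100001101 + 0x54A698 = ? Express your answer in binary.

0x54A698 = 0b10101001010011010011000 in binary.
Add column by column in base 2, right to left:
  1+0 = 1
  0+0 = 0
  1+0 = 1
  1+1 = 0 carry 1
  0+1+1 = 0 carry 1
  0+0+1 = 1
  0+0 = 0
  0+1 = 1
  1+0 = 1
  1+1 = 0 carry 1
  1+1+1 = 1 carry 1
  1+0+1 = 0 carry 1
  1+0+1 = 0 carry 1
  0+1+1 = 0 carry 1
  0+0+1 = 1
  0+1 = 1
  1+0 = 1
  1+0 = 1
  1+1 = 0 carry 1
  0+0+1 = 1
  0+1 = 1
  1+0 = 1
  1+1 = 0 carry 1
  final carry 1

0b101110111100010110100101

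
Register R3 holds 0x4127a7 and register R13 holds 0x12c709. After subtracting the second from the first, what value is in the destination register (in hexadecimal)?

Subtract column by column in base 16:
  7-9 → e (borrow)
  a-0-1 → 9
  7-7 → 0
  2-c → 6 (borrow)
  1-2-1 → e (borrow)
  4-1-1 → 2

0x2e609e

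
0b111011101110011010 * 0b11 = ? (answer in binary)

Multiply each base-2 digit by 3, carrying:
  0×3 = 0 → write 0
  1×3 = 3 → write 1 carry 1
  0×3+1 = 1 → write 1
  1×3 = 3 → write 1 carry 1
  1×3+1 = 4 → write 0 carry 2
  0×3+2 = 2 → write 0 carry 1
  0×3+1 = 1 → write 1
  1×3 = 3 → write 1 carry 1
  1×3+1 = 4 → write 0 carry 2
  1×3+2 = 5 → write 1 carry 2
  0×3+2 = 2 → write 0 carry 1
  1×3+1 = 4 → write 0 carry 2
  1×3+2 = 5 → write 1 carry 2
  1×3+2 = 5 → write 1 carry 2
  0×3+2 = 2 → write 0 carry 1
  1×3+1 = 4 → write 0 carry 2
  1×3+2 = 5 → write 1 carry 2
  1×3+2 = 5 → write 1 carry 2
  remaining carry: 10

0b10110011001011001110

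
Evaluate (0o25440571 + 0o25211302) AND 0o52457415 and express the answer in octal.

0o52452011

Add column by column in base 8, right to left:
  1+2 = 3
  7+0 = 7
  5+3 = 0 carry 1
  0+1+1 = 2
  4+1 = 5
  4+2 = 6
  5+5 = 2 carry 1
  2+2+1 = 5
Sum = 0o52652073; now AND with 0o52457415:
  5&5=5, 2&2=2, 6&4=4, 5&5=5, 2&7=2, 0&4=0, 7&1=1, 3&5=1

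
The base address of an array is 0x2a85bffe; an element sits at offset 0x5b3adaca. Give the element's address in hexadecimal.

0x85c09ac8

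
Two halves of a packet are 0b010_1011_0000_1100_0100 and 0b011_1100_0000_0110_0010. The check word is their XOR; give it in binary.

0b0010111000010100110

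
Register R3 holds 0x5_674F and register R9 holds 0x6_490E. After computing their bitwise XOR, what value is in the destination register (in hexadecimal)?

XOR each hex digit independently (no carries):
  5^6=3, 6^4=2, 7^9=E, 4^0=4, F^E=1

0x32E41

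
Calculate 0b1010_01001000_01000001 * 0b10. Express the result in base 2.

0b101001001000010000010

Multiply each base-2 digit by 2, carrying:
  1×2 = 2 → write 0 carry 1
  0×2+1 = 1 → write 1
  0×2 = 0 → write 0
  0×2 = 0 → write 0
  0×2 = 0 → write 0
  0×2 = 0 → write 0
  1×2 = 2 → write 0 carry 1
  0×2+1 = 1 → write 1
  0×2 = 0 → write 0
  0×2 = 0 → write 0
  0×2 = 0 → write 0
  1×2 = 2 → write 0 carry 1
  0×2+1 = 1 → write 1
  0×2 = 0 → write 0
  1×2 = 2 → write 0 carry 1
  0×2+1 = 1 → write 1
  0×2 = 0 → write 0
  1×2 = 2 → write 0 carry 1
  0×2+1 = 1 → write 1
  1×2 = 2 → write 0 carry 1
  remaining carry: 1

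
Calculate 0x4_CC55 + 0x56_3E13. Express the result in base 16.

Add column by column in base 16, right to left:
  5+3 = 8
  5+1 = 6
  C+E = A carry 1
  C+3+1 = 0 carry 1
  4+6+1 = B
  0+5 = 5

0x5B0A68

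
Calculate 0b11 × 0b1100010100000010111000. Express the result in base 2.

Multiply each base-2 digit by 3, carrying:
  0×3 = 0 → write 0
  0×3 = 0 → write 0
  0×3 = 0 → write 0
  1×3 = 3 → write 1 carry 1
  1×3+1 = 4 → write 0 carry 2
  1×3+2 = 5 → write 1 carry 2
  0×3+2 = 2 → write 0 carry 1
  1×3+1 = 4 → write 0 carry 2
  0×3+2 = 2 → write 0 carry 1
  0×3+1 = 1 → write 1
  0×3 = 0 → write 0
  0×3 = 0 → write 0
  0×3 = 0 → write 0
  0×3 = 0 → write 0
  1×3 = 3 → write 1 carry 1
  0×3+1 = 1 → write 1
  1×3 = 3 → write 1 carry 1
  0×3+1 = 1 → write 1
  0×3 = 0 → write 0
  0×3 = 0 → write 0
  1×3 = 3 → write 1 carry 1
  1×3+1 = 4 → write 0 carry 2
  remaining carry: 10

0b100100111100001000101000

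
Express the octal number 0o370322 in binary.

Each octal digit is 3 bits: 3=011 7=111 0=000 3=011 2=010 2=010.

0b11111000011010010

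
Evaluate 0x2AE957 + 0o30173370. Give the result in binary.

0x2AE957 = 0b1010101110100101010111 in binary.
0o30173370 = 0b11000001111011011111000 in binary.
Add column by column in base 2, right to left:
  1+0 = 1
  1+0 = 1
  1+0 = 1
  0+1 = 1
  1+1 = 0 carry 1
  0+1+1 = 0 carry 1
  1+1+1 = 1 carry 1
  0+1+1 = 0 carry 1
  1+0+1 = 0 carry 1
  0+1+1 = 0 carry 1
  0+1+1 = 0 carry 1
  1+0+1 = 0 carry 1
  0+1+1 = 0 carry 1
  1+1+1 = 1 carry 1
  1+1+1 = 1 carry 1
  1+1+1 = 1 carry 1
  0+0+1 = 1
  1+0 = 1
  0+0 = 0
  1+0 = 1
  0+0 = 0
  1+1 = 0 carry 1
  0+1+1 = 0 carry 1
  final carry 1

0b100010111110000001001111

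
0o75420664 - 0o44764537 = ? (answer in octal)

Subtract column by column in base 8:
  4-7 → 5 (borrow)
  6-3-1 → 2
  6-5 → 1
  0-4 → 4 (borrow)
  2-6-1 → 3 (borrow)
  4-7-1 → 4 (borrow)
  5-4-1 → 0
  7-4 → 3

0o30434125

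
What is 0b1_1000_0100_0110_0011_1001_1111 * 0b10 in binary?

Multiply each base-2 digit by 2, carrying:
  1×2 = 2 → write 0 carry 1
  1×2+1 = 3 → write 1 carry 1
  1×2+1 = 3 → write 1 carry 1
  1×2+1 = 3 → write 1 carry 1
  1×2+1 = 3 → write 1 carry 1
  0×2+1 = 1 → write 1
  0×2 = 0 → write 0
  1×2 = 2 → write 0 carry 1
  1×2+1 = 3 → write 1 carry 1
  1×2+1 = 3 → write 1 carry 1
  0×2+1 = 1 → write 1
  0×2 = 0 → write 0
  0×2 = 0 → write 0
  1×2 = 2 → write 0 carry 1
  1×2+1 = 3 → write 1 carry 1
  0×2+1 = 1 → write 1
  0×2 = 0 → write 0
  0×2 = 0 → write 0
  1×2 = 2 → write 0 carry 1
  0×2+1 = 1 → write 1
  0×2 = 0 → write 0
  0×2 = 0 → write 0
  0×2 = 0 → write 0
  1×2 = 2 → write 0 carry 1
  1×2+1 = 3 → write 1 carry 1
  remaining carry: 1

0b11000010001100011100111110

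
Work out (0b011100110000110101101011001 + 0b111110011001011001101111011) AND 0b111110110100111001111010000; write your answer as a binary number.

0b11010000000001001011010000

Add column by column in base 2, right to left:
  1+1 = 0 carry 1
  0+1+1 = 0 carry 1
  0+0+1 = 1
  1+1 = 0 carry 1
  1+1+1 = 1 carry 1
  0+1+1 = 0 carry 1
  1+1+1 = 1 carry 1
  0+0+1 = 1
  1+1 = 0 carry 1
  1+1+1 = 1 carry 1
  0+0+1 = 1
  1+0 = 1
  0+1 = 1
  1+1 = 0 carry 1
  1+0+1 = 0 carry 1
  0+1+1 = 0 carry 1
  0+0+1 = 1
  0+0 = 0
  0+1 = 1
  1+1 = 0 carry 1
  1+0+1 = 0 carry 1
  0+0+1 = 1
  0+1 = 1
  1+1 = 0 carry 1
  1+1+1 = 1 carry 1
  1+1+1 = 1 carry 1
  0+1+1 = 0 carry 1
  final carry 1
Sum = 0b1011011001010001111011010100; now AND with 0b111110110100111001111010000:
  1011011001010001111011010100
& 0111110110100111001111010000
= 0011010000000001001011010000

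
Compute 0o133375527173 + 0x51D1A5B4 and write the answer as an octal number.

0x51D1A5B4 = 0o12164322664 in octal.
Add column by column in base 8, right to left:
  3+4 = 7
  7+6 = 5 carry 1
  1+6+1 = 0 carry 1
  7+2+1 = 2 carry 1
  2+2+1 = 5
  5+3 = 0 carry 1
  5+4+1 = 2 carry 1
  7+6+1 = 6 carry 1
  3+1+1 = 5
  3+2 = 5
  3+1 = 4
  1+0 = 1

0o145562052057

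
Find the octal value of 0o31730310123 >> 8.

0o63660620

8 bits is not a whole number of base-8 digits; in binary: 11001111011000011001000001010011 >> 8 = 110011110110000110010000.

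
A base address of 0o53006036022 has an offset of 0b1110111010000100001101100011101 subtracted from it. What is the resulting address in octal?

0o34065420365

0b1110111010000100001101100011101 = 0o16720415435 in octal.
Subtract column by column in base 8:
  2-5 → 5 (borrow)
  2-3-1 → 6 (borrow)
  0-4-1 → 3 (borrow)
  6-5-1 → 0
  3-1 → 2
  0-4 → 4 (borrow)
  6-0-1 → 5
  0-2 → 6 (borrow)
  0-7-1 → 0 (borrow)
  3-6-1 → 4 (borrow)
  5-1-1 → 3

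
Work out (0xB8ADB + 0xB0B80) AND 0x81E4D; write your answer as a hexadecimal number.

Add column by column in base 16, right to left:
  B+0 = B
  D+8 = 5 carry 1
  A+B+1 = 6 carry 1
  8+0+1 = 9
  B+B = 6 carry 1
  final carry 1
Sum = 0x16965B; now AND with 0x81E4D:
  1&0=0, 6&8=0, 9&1=1, 6&E=6, 5&4=4, B&D=9

0x1649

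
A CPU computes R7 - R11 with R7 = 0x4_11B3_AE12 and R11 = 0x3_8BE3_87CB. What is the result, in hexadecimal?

Subtract column by column in base 16:
  2-B → 7 (borrow)
  1-C-1 → 4 (borrow)
  E-7-1 → 6
  A-8 → 2
  3-3 → 0
  B-E → D (borrow)
  1-B-1 → 5 (borrow)
  1-8-1 → 8 (borrow)
  4-3-1 → 0

0x85D02647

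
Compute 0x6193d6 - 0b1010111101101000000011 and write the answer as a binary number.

0x6193d6 = 0b11000011001001111010110 in binary.
Subtract column by column in base 2:
  0-1 → 1 (borrow)
  1-1-1 → 1 (borrow)
  1-0-1 → 0
  0-0 → 0
  1-0 → 1
  0-0 → 0
  1-0 → 1
  1-0 → 1
  1-0 → 1
  1-1 → 0
  0-0 → 0
  0-1 → 1 (borrow)
  1-1-1 → 1 (borrow)
  0-0-1 → 1 (borrow)
  0-1-1 → 0 (borrow)
  1-1-1 → 1 (borrow)
  1-1-1 → 1 (borrow)
  0-1-1 → 0 (borrow)
  0-0-1 → 1 (borrow)
  0-1-1 → 0 (borrow)
  0-0-1 → 1 (borrow)
  1-1-1 → 1 (borrow)
  1-0-1 → 0

0b1101011011100111010011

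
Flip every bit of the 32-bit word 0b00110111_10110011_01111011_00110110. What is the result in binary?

0b11001000010011001000010011001001

Invert each bit: 00110111101100110111101100110110 → 11001000010011001000010011001001.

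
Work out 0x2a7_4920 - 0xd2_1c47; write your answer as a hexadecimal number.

0x1d52cd9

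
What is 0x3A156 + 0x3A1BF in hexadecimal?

0x74315

Add column by column in base 16, right to left:
  6+F = 5 carry 1
  5+B+1 = 1 carry 1
  1+1+1 = 3
  A+A = 4 carry 1
  3+3+1 = 7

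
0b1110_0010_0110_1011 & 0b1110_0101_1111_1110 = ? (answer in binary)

0b1110000001101010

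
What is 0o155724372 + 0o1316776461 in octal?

Add column by column in base 8, right to left:
  2+1 = 3
  7+6 = 5 carry 1
  3+4+1 = 0 carry 1
  4+6+1 = 3 carry 1
  2+7+1 = 2 carry 1
  7+7+1 = 7 carry 1
  5+6+1 = 4 carry 1
  5+1+1 = 7
  1+3 = 4
  0+1 = 1

0o1474723053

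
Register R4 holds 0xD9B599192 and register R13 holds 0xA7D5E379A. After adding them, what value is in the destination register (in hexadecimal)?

0x1818B7C92C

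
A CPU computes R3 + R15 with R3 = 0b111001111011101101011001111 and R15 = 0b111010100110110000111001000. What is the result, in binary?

0b1110100100010011110010010111

Add column by column in base 2, right to left:
  1+0 = 1
  1+0 = 1
  1+0 = 1
  1+1 = 0 carry 1
  0+0+1 = 1
  0+0 = 0
  1+1 = 0 carry 1
  1+1+1 = 1 carry 1
  0+1+1 = 0 carry 1
  1+0+1 = 0 carry 1
  0+0+1 = 1
  1+0 = 1
  1+0 = 1
  0+1 = 1
  1+1 = 0 carry 1
  1+0+1 = 0 carry 1
  1+1+1 = 1 carry 1
  0+1+1 = 0 carry 1
  1+0+1 = 0 carry 1
  1+0+1 = 0 carry 1
  1+1+1 = 1 carry 1
  1+0+1 = 0 carry 1
  0+1+1 = 0 carry 1
  0+0+1 = 1
  1+1 = 0 carry 1
  1+1+1 = 1 carry 1
  1+1+1 = 1 carry 1
  final carry 1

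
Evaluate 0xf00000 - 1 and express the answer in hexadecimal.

0xefffff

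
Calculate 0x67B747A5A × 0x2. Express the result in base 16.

0xCF6E8F4B4

Multiply each base-16 digit by 2, carrying:
  A×2 = 20 → write 4 carry 1
  5×2+1 = 11 → write B
  A×2 = 20 → write 4 carry 1
  7×2+1 = 15 → write F
  4×2 = 8 → write 8
  7×2 = 14 → write E
  B×2 = 22 → write 6 carry 1
  7×2+1 = 15 → write F
  6×2 = 12 → write C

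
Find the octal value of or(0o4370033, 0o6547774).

OR each oct digit independently (no carries):
  4|6=6, 3|5=7, 7|4=7, 0|7=7, 0|7=7, 3|7=7, 3|4=7

0o6777777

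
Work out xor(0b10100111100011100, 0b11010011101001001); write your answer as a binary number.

0b01110100001010101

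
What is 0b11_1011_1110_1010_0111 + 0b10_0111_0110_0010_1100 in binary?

Add column by column in base 2, right to left:
  1+0 = 1
  1+0 = 1
  1+1 = 0 carry 1
  0+1+1 = 0 carry 1
  0+0+1 = 1
  1+1 = 0 carry 1
  0+0+1 = 1
  1+0 = 1
  0+0 = 0
  1+1 = 0 carry 1
  1+1+1 = 1 carry 1
  1+0+1 = 0 carry 1
  1+1+1 = 1 carry 1
  1+1+1 = 1 carry 1
  0+1+1 = 0 carry 1
  1+0+1 = 0 carry 1
  1+0+1 = 0 carry 1
  1+1+1 = 1 carry 1
  final carry 1

0b1100011010011010011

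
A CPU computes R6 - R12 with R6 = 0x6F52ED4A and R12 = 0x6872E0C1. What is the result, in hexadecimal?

Subtract column by column in base 16:
  A-1 → 9
  4-C → 8 (borrow)
  D-0-1 → C
  E-E → 0
  2-2 → 0
  5-7 → E (borrow)
  F-8-1 → 6
  6-6 → 0

0x6E00C89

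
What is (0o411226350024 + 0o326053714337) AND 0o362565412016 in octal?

Add column by column in base 8, right to left:
  4+7 = 3 carry 1
  2+3+1 = 6
  0+3 = 3
  0+4 = 4
  5+1 = 6
  3+7 = 2 carry 1
  6+3+1 = 2 carry 1
  2+5+1 = 0 carry 1
  2+0+1 = 3
  1+6 = 7
  1+2 = 3
  4+3 = 7
Sum = 0o737302264363; now AND with 0o362565412016:
  7&3=3, 3&6=2, 7&2=2, 3&5=1, 0&6=0, 2&5=0, 2&4=0, 6&1=0, 4&2=0, 3&0=0, 6&1=0, 3&6=2

0o322100000002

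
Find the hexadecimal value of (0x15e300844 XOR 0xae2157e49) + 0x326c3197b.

First 0x15e300844 XOR 0xae2157e49 = 0xbbc25760d.
Add column by column in base 16, right to left:
  d+b = 8 carry 1
  0+7+1 = 8
  6+9 = f
  7+1 = 8
  5+3 = 8
  2+c = e
  c+6 = 2 carry 1
  b+2+1 = e
  b+3 = e

0xee2e88f88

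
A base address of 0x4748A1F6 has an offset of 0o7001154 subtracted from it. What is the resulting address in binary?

0x4748A1F6 = 0b1000111010010001010000111110110 in binary.
0o7001154 = 0b111000000001001101100 in binary.
Subtract column by column in base 2:
  0-0 → 0
  1-0 → 1
  1-1 → 0
  0-1 → 1 (borrow)
  1-0-1 → 0
  1-1 → 0
  1-1 → 0
  1-0 → 1
  1-0 → 1
  0-1 → 1 (borrow)
  0-0-1 → 1 (borrow)
  0-0-1 → 1 (borrow)
  0-0-1 → 1 (borrow)
  1-0-1 → 0
  0-0 → 0
  1-0 → 1
  0-0 → 0
  0-0 → 0
  0-1 → 1 (borrow)
  1-1-1 → 1 (borrow)
  0-1-1 → 0 (borrow)
  0-0-1 → 1 (borrow)
  1-0-1 → 0
  0-0 → 0
  1-0 → 1
  1-0 → 1
  1-0 → 1
  0-0 → 0
  0-0 → 0
  0-0 → 0
  1-0 → 1

0b1000111001011001001111110001010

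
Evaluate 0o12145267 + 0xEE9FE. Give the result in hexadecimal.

0o12145267 = 0x28CAB7 in hexadecimal.
Add column by column in base 16, right to left:
  7+E = 5 carry 1
  B+F+1 = B carry 1
  A+9+1 = 4 carry 1
  C+E+1 = B carry 1
  8+E+1 = 7 carry 1
  2+0+1 = 3

0x37B4B5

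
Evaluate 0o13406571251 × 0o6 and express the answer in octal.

0o105050327766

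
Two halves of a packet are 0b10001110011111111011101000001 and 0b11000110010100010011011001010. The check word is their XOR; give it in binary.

XOR bit by bit (1 where the bits differ):
  10001110011111111011101000001
^ 11000110010100010011011001010
= 01001000001011101000110001011

0b01001000001011101000110001011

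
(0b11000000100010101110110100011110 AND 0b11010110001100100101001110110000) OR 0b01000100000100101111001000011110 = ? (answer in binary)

0b11000100000100101111001100011110

0b11000000100010101110110100011110 AND 0b11010110001100100101001110110000 = 0b11000000000000100100000100010000.
Then OR with 0b01000100000100101111001000011110.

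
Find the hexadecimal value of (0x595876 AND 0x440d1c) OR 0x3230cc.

0x7238dc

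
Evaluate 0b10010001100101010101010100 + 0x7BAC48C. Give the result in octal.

0o1200214740

0b10010001100101010101010100 = 0o221452524 in octal.
0x7BAC48C = 0o756542214 in octal.
Add column by column in base 8, right to left:
  4+4 = 0 carry 1
  2+1+1 = 4
  5+2 = 7
  2+2 = 4
  5+4 = 1 carry 1
  4+5+1 = 2 carry 1
  1+6+1 = 0 carry 1
  2+5+1 = 0 carry 1
  2+7+1 = 2 carry 1
  final carry 1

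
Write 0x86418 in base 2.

Expand each hex digit to 4 bits: 8=1000 6=0110 4=0100 1=0001 8=1000.

0b10000110010000011000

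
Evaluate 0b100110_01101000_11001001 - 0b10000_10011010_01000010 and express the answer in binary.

0b101011100111010000111

Subtract column by column in base 2:
  1-0 → 1
  0-1 → 1 (borrow)
  0-0-1 → 1 (borrow)
  1-0-1 → 0
  0-0 → 0
  0-0 → 0
  1-1 → 0
  1-0 → 1
  0-0 → 0
  0-1 → 1 (borrow)
  0-0-1 → 1 (borrow)
  1-1-1 → 1 (borrow)
  0-1-1 → 0 (borrow)
  1-0-1 → 0
  1-0 → 1
  0-1 → 1 (borrow)
  0-0-1 → 1 (borrow)
  1-0-1 → 0
  1-0 → 1
  0-0 → 0
  0-1 → 1 (borrow)
  1-0-1 → 0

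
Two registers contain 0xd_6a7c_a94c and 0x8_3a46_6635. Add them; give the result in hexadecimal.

0x15a4c30f81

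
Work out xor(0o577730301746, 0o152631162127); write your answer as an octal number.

XOR each oct digit independently (no carries):
  5^1=4, 7^5=2, 7^2=5, 7^6=1, 3^3=0, 0^1=1, 3^1=2, 0^6=6, 1^2=3, 7^1=6, 4^2=6, 6^7=1

0o425101263661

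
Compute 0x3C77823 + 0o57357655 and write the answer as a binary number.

0b100100001010101011111010000

0x3C77823 = 0b11110001110111100000100011 in binary.
0o57357655 = 0b101111011101111110101101 in binary.
Add column by column in base 2, right to left:
  1+1 = 0 carry 1
  1+0+1 = 0 carry 1
  0+1+1 = 0 carry 1
  0+1+1 = 0 carry 1
  0+0+1 = 1
  1+1 = 0 carry 1
  0+0+1 = 1
  0+1 = 1
  0+1 = 1
  0+1 = 1
  0+1 = 1
  1+1 = 0 carry 1
  1+1+1 = 1 carry 1
  1+0+1 = 0 carry 1
  1+1+1 = 1 carry 1
  0+1+1 = 0 carry 1
  1+1+1 = 1 carry 1
  1+0+1 = 0 carry 1
  1+1+1 = 1 carry 1
  0+1+1 = 0 carry 1
  0+1+1 = 0 carry 1
  0+1+1 = 0 carry 1
  1+0+1 = 0 carry 1
  1+1+1 = 1 carry 1
  1+0+1 = 0 carry 1
  1+0+1 = 0 carry 1
  final carry 1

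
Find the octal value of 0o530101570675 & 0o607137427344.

0o400101420244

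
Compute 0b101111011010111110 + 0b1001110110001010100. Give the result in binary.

0b1111110001100010010

Add column by column in base 2, right to left:
  0+0 = 0
  1+0 = 1
  1+1 = 0 carry 1
  1+0+1 = 0 carry 1
  1+1+1 = 1 carry 1
  1+0+1 = 0 carry 1
  0+1+1 = 0 carry 1
  1+0+1 = 0 carry 1
  0+0+1 = 1
  1+0 = 1
  1+1 = 0 carry 1
  0+1+1 = 0 carry 1
  1+0+1 = 0 carry 1
  1+1+1 = 1 carry 1
  1+1+1 = 1 carry 1
  1+1+1 = 1 carry 1
  0+0+1 = 1
  1+0 = 1
  0+1 = 1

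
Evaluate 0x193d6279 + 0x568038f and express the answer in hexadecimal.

0x1ea56608

Add column by column in base 16, right to left:
  9+f = 8 carry 1
  7+8+1 = 0 carry 1
  2+3+1 = 6
  6+0 = 6
  d+8 = 5 carry 1
  3+6+1 = a
  9+5 = e
  1+0 = 1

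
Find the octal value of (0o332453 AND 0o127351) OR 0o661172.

0o763173

0o332453 AND 0o127351 = 0o122051.
Then OR with 0o661172.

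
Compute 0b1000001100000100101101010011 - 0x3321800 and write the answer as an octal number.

0o477431523

0b1000001100000100101101010011 = 0o1014045523 in octal.
0x3321800 = 0o314414000 in octal.
Subtract column by column in base 8:
  3-0 → 3
  2-0 → 2
  5-0 → 5
  5-4 → 1
  4-1 → 3
  0-4 → 4 (borrow)
  4-4-1 → 7 (borrow)
  1-1-1 → 7 (borrow)
  0-3-1 → 4 (borrow)
  1-0-1 → 0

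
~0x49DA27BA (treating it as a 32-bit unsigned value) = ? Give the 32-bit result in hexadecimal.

Each hex digit d becomes F−d:
  4→B, 9→6, D→2, A→5, 2→D, 7→8, B→4, A→5

0xB625D845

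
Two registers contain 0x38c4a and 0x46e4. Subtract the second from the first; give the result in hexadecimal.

Subtract column by column in base 16:
  a-4 → 6
  4-e → 6 (borrow)
  c-6-1 → 5
  8-4 → 4
  3-0 → 3

0x34566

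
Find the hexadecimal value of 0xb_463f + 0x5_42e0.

0x10891f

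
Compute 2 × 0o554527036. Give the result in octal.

Multiply each base-8 digit by 2, carrying:
  6×2 = 12 → write 4 carry 1
  3×2+1 = 7 → write 7
  0×2 = 0 → write 0
  7×2 = 14 → write 6 carry 1
  2×2+1 = 5 → write 5
  5×2 = 10 → write 2 carry 1
  4×2+1 = 9 → write 1 carry 1
  5×2+1 = 11 → write 3 carry 1
  5×2+1 = 11 → write 3 carry 1
  remaining carry: 1

0o1331256074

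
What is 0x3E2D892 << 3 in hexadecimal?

0x1F16C490

3 bits is not a whole number of base-16 digits; in binary: 11111000101101100010010010 << 3 = 11111000101101100010010010000.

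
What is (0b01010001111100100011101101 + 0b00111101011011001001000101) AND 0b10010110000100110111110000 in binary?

Add column by column in base 2, right to left:
  1+1 = 0 carry 1
  0+0+1 = 1
  1+1 = 0 carry 1
  1+0+1 = 0 carry 1
  0+0+1 = 1
  1+0 = 1
  1+1 = 0 carry 1
  1+0+1 = 0 carry 1
  0+0+1 = 1
  0+1 = 1
  0+0 = 0
  1+0 = 1
  0+1 = 1
  0+1 = 1
  1+0 = 1
  1+1 = 0 carry 1
  1+1+1 = 1 carry 1
  1+0+1 = 0 carry 1
  1+1+1 = 1 carry 1
  0+0+1 = 1
  0+1 = 1
  0+1 = 1
  1+1 = 0 carry 1
  0+1+1 = 0 carry 1
  1+0+1 = 0 carry 1
  final carry 1
Sum = 0b10001111010111101100110010; now AND with 0b10010110000100110111110000:
  10001111010111101100110010
& 10010110000100110111110000
= 10000110000100100100110000

0b10000110000100100100110000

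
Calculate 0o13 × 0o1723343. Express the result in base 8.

Multiply each base-8 digit by 11, carrying:
  3×11 = 33 → write 1 carry 4
  4×11+4 = 48 → write 0 carry 6
  3×11+6 = 39 → write 7 carry 4
  3×11+4 = 37 → write 5 carry 4
  2×11+4 = 26 → write 2 carry 3
  7×11+3 = 80 → write 0 carry 10
  1×11+10 = 21 → write 5 carry 2
  remaining carry: 2

0o25025701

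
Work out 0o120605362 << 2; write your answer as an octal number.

2 bits is not a whole number of base-8 digits; in binary: 1010000110000101011110010 << 2 = 101000011000010101111001000.

0o503025710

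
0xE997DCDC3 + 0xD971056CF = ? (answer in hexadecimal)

Add column by column in base 16, right to left:
  3+F = 2 carry 1
  C+C+1 = 9 carry 1
  D+6+1 = 4 carry 1
  C+5+1 = 2 carry 1
  D+0+1 = E
  7+1 = 8
  9+7 = 0 carry 1
  9+9+1 = 3 carry 1
  E+D+1 = C carry 1
  final carry 1

0x1C308E2492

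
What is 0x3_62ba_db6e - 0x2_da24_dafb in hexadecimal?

0x88960073

Subtract column by column in base 16:
  e-b → 3
  6-f → 7 (borrow)
  b-a-1 → 0
  d-d → 0
  a-4 → 6
  b-2 → 9
  2-a → 8 (borrow)
  6-d-1 → 8 (borrow)
  3-2-1 → 0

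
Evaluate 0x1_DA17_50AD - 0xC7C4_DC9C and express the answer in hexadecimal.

0x112527411

Subtract column by column in base 16:
  D-C → 1
  A-9 → 1
  0-C → 4 (borrow)
  5-D-1 → 7 (borrow)
  7-4-1 → 2
  1-C → 5 (borrow)
  A-7-1 → 2
  D-C → 1
  1-0 → 1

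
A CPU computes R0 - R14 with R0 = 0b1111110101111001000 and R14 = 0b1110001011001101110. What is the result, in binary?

Subtract column by column in base 2:
  0-0 → 0
  0-1 → 1 (borrow)
  0-1-1 → 0 (borrow)
  1-1-1 → 1 (borrow)
  0-0-1 → 1 (borrow)
  0-1-1 → 0 (borrow)
  1-1-1 → 1 (borrow)
  1-0-1 → 0
  1-0 → 1
  1-1 → 0
  0-1 → 1 (borrow)
  1-0-1 → 0
  0-1 → 1 (borrow)
  1-0-1 → 0
  1-0 → 1
  1-0 → 1
  1-1 → 0
  1-1 → 0
  1-1 → 0

0b1101010101011010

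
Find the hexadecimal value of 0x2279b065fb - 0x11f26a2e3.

0x215a89c318

Subtract column by column in base 16:
  b-3 → 8
  f-e → 1
  5-2 → 3
  6-a → c (borrow)
  0-6-1 → 9 (borrow)
  b-2-1 → 8
  9-f → a (borrow)
  7-1-1 → 5
  2-1 → 1
  2-0 → 2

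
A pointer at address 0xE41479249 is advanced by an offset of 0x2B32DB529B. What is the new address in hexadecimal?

Add column by column in base 16, right to left:
  9+B = 4 carry 1
  4+9+1 = E
  2+2 = 4
  9+5 = E
  7+B = 2 carry 1
  4+D+1 = 2 carry 1
  1+2+1 = 4
  4+3 = 7
  E+B = 9 carry 1
  0+2+1 = 3

0x397422E4E4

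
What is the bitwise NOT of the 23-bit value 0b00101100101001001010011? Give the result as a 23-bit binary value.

Invert each bit: 00101100101001001010011 → 11010011010110110101100.

0b11010011010110110101100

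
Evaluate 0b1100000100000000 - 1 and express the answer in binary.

The trailing 8 digits are 0, so subtracting 1 borrows through: they become 1 and the next digit up decrements.

0b1100000011111111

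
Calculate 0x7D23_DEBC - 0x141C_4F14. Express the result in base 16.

Subtract column by column in base 16:
  C-4 → 8
  B-1 → A
  E-F → F (borrow)
  D-4-1 → 8
  3-C → 7 (borrow)
  2-1-1 → 0
  D-4 → 9
  7-1 → 6

0x69078FA8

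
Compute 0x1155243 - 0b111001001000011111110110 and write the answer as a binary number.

0x1155243 = 0b1000101010101001001000011 in binary.
Subtract column by column in base 2:
  1-0 → 1
  1-1 → 0
  0-1 → 1 (borrow)
  0-0-1 → 1 (borrow)
  0-1-1 → 0 (borrow)
  0-1-1 → 0 (borrow)
  1-1-1 → 1 (borrow)
  0-1-1 → 0 (borrow)
  0-1-1 → 0 (borrow)
  1-1-1 → 1 (borrow)
  0-1-1 → 0 (borrow)
  0-0-1 → 1 (borrow)
  1-0-1 → 0
  0-0 → 0
  1-0 → 1
  0-1 → 1 (borrow)
  1-0-1 → 0
  0-0 → 0
  1-1 → 0
  0-0 → 0
  1-0 → 1
  0-1 → 1 (borrow)
  0-1-1 → 0 (borrow)
  0-1-1 → 0 (borrow)
  1-0-1 → 0

0b1100001100101001001101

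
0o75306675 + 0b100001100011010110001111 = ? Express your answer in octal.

0b100001100011010110001111 = 0o41432617 in octal.
Add column by column in base 8, right to left:
  5+7 = 4 carry 1
  7+1+1 = 1 carry 1
  6+6+1 = 5 carry 1
  6+2+1 = 1 carry 1
  0+3+1 = 4
  3+4 = 7
  5+1 = 6
  7+4 = 3 carry 1
  final carry 1

0o136741514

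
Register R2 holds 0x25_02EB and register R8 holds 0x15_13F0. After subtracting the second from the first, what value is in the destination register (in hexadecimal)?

0xFEEFB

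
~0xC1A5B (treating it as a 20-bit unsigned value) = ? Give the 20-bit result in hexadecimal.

0x3E5A4

Each hex digit d becomes F−d:
  C→3, 1→E, A→5, 5→A, B→4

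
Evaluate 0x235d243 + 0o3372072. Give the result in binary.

0x235d243 = 0b10001101011101001001000011 in binary.
0o3372072 = 0b11011111010000111010 in binary.
Add column by column in base 2, right to left:
  1+0 = 1
  1+1 = 0 carry 1
  0+0+1 = 1
  0+1 = 1
  0+1 = 1
  0+1 = 1
  1+0 = 1
  0+0 = 0
  0+0 = 0
  1+0 = 1
  0+1 = 1
  0+0 = 0
  1+1 = 0 carry 1
  0+1+1 = 0 carry 1
  1+1+1 = 1 carry 1
  1+1+1 = 1 carry 1
  1+1+1 = 1 carry 1
  0+0+1 = 1
  1+1 = 0 carry 1
  0+1+1 = 0 carry 1
  1+0+1 = 0 carry 1
  1+0+1 = 0 carry 1
  0+0+1 = 1
  0+0 = 0
  0+0 = 0
  1+0 = 1

0b10010000111100011001111101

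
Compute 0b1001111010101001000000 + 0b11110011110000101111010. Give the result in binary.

Add column by column in base 2, right to left:
  0+0 = 0
  0+1 = 1
  0+0 = 0
  0+1 = 1
  0+1 = 1
  0+1 = 1
  1+1 = 0 carry 1
  0+0+1 = 1
  0+1 = 1
  1+0 = 1
  0+0 = 0
  1+0 = 1
  0+0 = 0
  1+1 = 0 carry 1
  0+1+1 = 0 carry 1
  1+1+1 = 1 carry 1
  1+1+1 = 1 carry 1
  1+0+1 = 0 carry 1
  1+0+1 = 0 carry 1
  0+1+1 = 0 carry 1
  0+1+1 = 0 carry 1
  1+1+1 = 1 carry 1
  0+1+1 = 0 carry 1
  final carry 1

0b101000011000101110111010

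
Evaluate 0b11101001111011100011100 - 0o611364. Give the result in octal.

0o34362050

0b11101001111011100011100 = 0o35173434 in octal.
Subtract column by column in base 8:
  4-4 → 0
  3-6 → 5 (borrow)
  4-3-1 → 0
  3-1 → 2
  7-1 → 6
  1-6 → 3 (borrow)
  5-0-1 → 4
  3-0 → 3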